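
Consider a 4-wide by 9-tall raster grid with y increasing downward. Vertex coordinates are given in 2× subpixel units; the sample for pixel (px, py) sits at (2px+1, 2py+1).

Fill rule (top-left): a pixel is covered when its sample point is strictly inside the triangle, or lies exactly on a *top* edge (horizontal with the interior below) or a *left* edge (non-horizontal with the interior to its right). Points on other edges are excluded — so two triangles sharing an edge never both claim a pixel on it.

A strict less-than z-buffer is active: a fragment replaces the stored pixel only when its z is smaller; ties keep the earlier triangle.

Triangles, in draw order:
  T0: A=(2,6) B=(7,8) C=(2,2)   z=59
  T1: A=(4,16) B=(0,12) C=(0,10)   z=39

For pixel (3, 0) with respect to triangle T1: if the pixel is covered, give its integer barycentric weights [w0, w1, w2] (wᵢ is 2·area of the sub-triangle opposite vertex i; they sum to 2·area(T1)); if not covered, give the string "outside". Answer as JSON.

T0:
  2·area = 20  (B↔C swapped to make it positive)
  edge (2, 6)→(2, 2): d=(0,-4) top-left  bias=+0
  edge (2, 2)→(7, 8): d=(5,6) right/bottom  bias=-1
  edge (7, 8)→(2, 6): d=(-5,-2) top-left  bias=+0
    (1,2)@(3, 5): e=[4,9,7] → #
    (2,2)@(5, 5): e=[12,-3,11] → ·
    (1,3)@(3, 7): e=[4,19,-3] → ·
    (2,3)@(5, 7): e=[12,7,1] → #
    (3,3)@(7, 7): e=[20,-5,5] → ·
    (2,4)@(5, 9): e=[12,17,-9] → ·
  covered (2 px):
    · · · ·
    · · · ·
    · # · ·
    · · # ·
    · · · ·
    · · · ·
    · · · ·
    · · · ·
    · · · ·
T1:
  2·area = 8
  edge (4, 16)→(0, 12): d=(-4,-4) top-left  bias=+0
  edge (0, 12)→(0, 10): d=(0,-2) top-left  bias=+0
  edge (0, 10)→(4, 16): d=(4,6) right/bottom  bias=-1
    (0,6)@(1, 13): e=[0,2,6] → #  [on edge]
    (1,6)@(3, 13): e=[8,6,-6] → ·
    (0,7)@(1, 15): e=[-8,2,14] → ·
    (1,7)@(3, 15): e=[0,6,2] → #  [on edge]
    (2,7)@(5, 15): e=[8,10,-10] → ·
    (1,8)@(3, 17): e=[-8,6,10] → ·
    (2,8)@(5, 17): e=[0,10,-2] → ·  [on edge]
  covered (2 px):
    · · · ·
    · · · ·
    · · · ·
    · · · ·
    · · · ·
    · · · ·
    # · · ·
    · # · ·
    · · · ·

Final: "outside"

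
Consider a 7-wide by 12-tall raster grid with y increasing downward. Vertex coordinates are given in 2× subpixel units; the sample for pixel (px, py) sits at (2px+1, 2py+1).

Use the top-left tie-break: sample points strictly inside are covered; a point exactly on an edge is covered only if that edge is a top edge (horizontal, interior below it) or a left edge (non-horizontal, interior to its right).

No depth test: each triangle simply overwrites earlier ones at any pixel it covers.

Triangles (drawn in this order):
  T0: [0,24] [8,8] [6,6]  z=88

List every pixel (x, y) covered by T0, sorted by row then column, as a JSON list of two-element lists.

T0:
  2·area = 48  (B↔C swapped to make it positive)
  edge (0, 24)→(6, 6): d=(6,-18) top-left  bias=+0
  edge (6, 6)→(8, 8): d=(2,2) right/bottom  bias=-1
  edge (8, 8)→(0, 24): d=(-8,16) right/bottom  bias=-1
    (0,0)@(1, 1): e=[-120,0,168] → .  [on edge]
    (1,1)@(3, 3): e=[-72,0,120] → .  [on edge]
    (3,1)@(7, 3): e=[0,-8,56] → .  [on edge]
    (2,2)@(5, 5): e=[-24,0,72] → .  [on edge]
    (3,3)@(7, 7): e=[24,0,24] → .  [on edge]
    (2,4)@(5, 9): e=[0,8,40] → X  [on edge]
    (3,4)@(7, 9): e=[36,4,8] → X
    (4,4)@(9, 9): e=[72,0,-24] → .  [on edge]
    (2,5)@(5, 11): e=[12,12,24] → X
    (3,5)@(7, 11): e=[48,8,-8] → .
    (5,5)@(11, 11): e=[120,0,-72] → .  [on edge]
    (2,6)@(5, 13): e=[24,16,8] → X
    (6,6)@(13, 13): e=[168,0,-120] → .  [on edge]
    (1,7)@(3, 15): e=[0,24,24] → X  [on edge]
    (0,10)@(1, 21): e=[0,40,8] → X  [on edge]
  covered (7 px):
    . . . . . . .
    . . . . . . .
    . . . . . . .
    . . . . . . .
    . . X X . . .
    . . X . . . .
    . . X . . . .
    . X . . . . .
    . X . . . . .
    . . . . . . .
    X . . . . . .
    . . . . . . .

Answer: [[2,4],[3,4],[2,5],[2,6],[1,7],[1,8],[0,10]]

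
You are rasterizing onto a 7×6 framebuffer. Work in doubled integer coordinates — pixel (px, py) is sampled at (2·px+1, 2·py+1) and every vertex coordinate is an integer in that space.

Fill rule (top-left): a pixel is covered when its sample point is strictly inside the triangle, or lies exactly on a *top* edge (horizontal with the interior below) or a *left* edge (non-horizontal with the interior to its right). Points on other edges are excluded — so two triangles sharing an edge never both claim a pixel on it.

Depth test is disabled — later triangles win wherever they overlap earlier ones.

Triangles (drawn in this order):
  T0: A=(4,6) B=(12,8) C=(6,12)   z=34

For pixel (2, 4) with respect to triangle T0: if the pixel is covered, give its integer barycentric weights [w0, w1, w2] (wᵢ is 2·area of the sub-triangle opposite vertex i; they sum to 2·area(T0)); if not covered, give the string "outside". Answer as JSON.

T0:
  2·area = 44
  edge (4, 6)→(12, 8): d=(8,2) right/bottom  bias=-1
  edge (12, 8)→(6, 12): d=(-6,4) right/bottom  bias=-1
  edge (6, 12)→(4, 6): d=(-2,-6) top-left  bias=+0
    (1,1)@(3, 3): e=[-22,66,0] → .  [on edge]
    (2,3)@(5, 7): e=[6,34,4] → X
    (3,3)@(7, 7): e=[2,26,16] → X
    (4,3)@(9, 7): e=[-2,18,28] → .
    (2,4)@(5, 9): e=[22,22,0] → X  [on edge]
    (4,4)@(9, 9): e=[14,6,24] → X
    (5,4)@(11, 9): e=[10,-2,36] → .
    (2,5)@(5, 11): e=[38,10,-4] → .
    (3,5)@(7, 11): e=[34,2,8] → X
    (4,5)@(9, 11): e=[30,-6,20] → .
  covered (6 px):
    . . . . . . .
    . . . . . . .
    . . . . . . .
    . . X X . . .
    . . X X X . .
    . . . X . . .

Result: [22,0,22]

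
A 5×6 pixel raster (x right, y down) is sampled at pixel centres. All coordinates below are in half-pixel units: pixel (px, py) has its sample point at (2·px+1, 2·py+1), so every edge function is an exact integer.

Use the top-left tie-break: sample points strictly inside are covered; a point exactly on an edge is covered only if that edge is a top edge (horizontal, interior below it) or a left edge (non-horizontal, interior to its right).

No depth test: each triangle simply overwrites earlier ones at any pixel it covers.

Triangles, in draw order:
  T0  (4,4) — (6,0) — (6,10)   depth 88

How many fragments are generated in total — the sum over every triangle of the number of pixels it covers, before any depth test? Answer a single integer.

T0:
  2·area = 20
  edge (4, 4)→(6, 0): d=(2,-4) top-left  bias=+0
  edge (6, 0)→(6, 10): d=(0,10) right/bottom  bias=-1
  edge (6, 10)→(4, 4): d=(-2,-6) top-left  bias=+0
    (1,0)@(3, 1): e=[-10,30,0] → ·  [on edge]
    (2,1)@(5, 3): e=[2,10,8] → #
    (3,1)@(7, 3): e=[10,-10,20] → ·
    (2,2)@(5, 5): e=[6,10,4] → #
    (3,2)@(7, 5): e=[14,-10,16] → ·
    (2,3)@(5, 7): e=[10,10,0] → #  [on edge]
    (3,3)@(7, 7): e=[18,-10,12] → ·
    (2,4)@(5, 9): e=[14,10,-4] → ·
  covered (3 px):
    · · · · ·
    · · # · ·
    · · # · ·
    · · # · ·
    · · · · ·
    · · · · ·

Result: 3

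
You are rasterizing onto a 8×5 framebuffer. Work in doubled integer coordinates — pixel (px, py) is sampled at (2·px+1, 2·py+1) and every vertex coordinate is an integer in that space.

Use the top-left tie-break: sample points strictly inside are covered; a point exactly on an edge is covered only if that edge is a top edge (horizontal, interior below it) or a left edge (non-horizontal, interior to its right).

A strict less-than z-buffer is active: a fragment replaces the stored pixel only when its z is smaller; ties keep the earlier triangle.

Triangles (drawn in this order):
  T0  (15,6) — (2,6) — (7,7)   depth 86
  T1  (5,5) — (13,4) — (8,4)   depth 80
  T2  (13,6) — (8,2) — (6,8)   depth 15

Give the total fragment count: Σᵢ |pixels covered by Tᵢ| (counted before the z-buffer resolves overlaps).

T0:
  2·area = 13  (B↔C swapped to make it positive)
  edge (15, 6)→(7, 7): d=(-8,1) right/bottom  bias=-1
  edge (7, 7)→(2, 6): d=(-5,-1) top-left  bias=+0
  edge (2, 6)→(15, 6): d=(13,0) top-left  bias=+0
    (3,3)@(7, 7): e=[0,0,13] → ·  [on edge]
  covered (0 px):
    · · · · · · · ·
    · · · · · · · ·
    · · · · · · · ·
    · · · · · · · ·
    · · · · · · · ·
T1:
  2·area = 5  (B↔C swapped to make it positive)
  edge (5, 5)→(8, 4): d=(3,-1) top-left  bias=+0
  edge (8, 4)→(13, 4): d=(5,0) top-left  bias=+0
  edge (13, 4)→(5, 5): d=(-8,1) right/bottom  bias=-1
    (5,1)@(11, 3): e=[0,-5,10] → ·  [on edge]
    (2,2)@(5, 5): e=[0,5,0] → ·  [on edge]
  covered (0 px):
    · · · · · · · ·
    · · · · · · · ·
    · · · · · · · ·
    · · · · · · · ·
    · · · · · · · ·
T2:
  2·area = 38  (B↔C swapped to make it positive)
  edge (13, 6)→(6, 8): d=(-7,2) right/bottom  bias=-1
  edge (6, 8)→(8, 2): d=(2,-6) top-left  bias=+0
  edge (8, 2)→(13, 6): d=(5,4) right/bottom  bias=-1
    (4,1)@(9, 3): e=[29,8,1] → #
    (5,1)@(11, 3): e=[25,20,-7] → ·
    (3,2)@(7, 5): e=[19,0,19] → #  [on edge]
    (5,2)@(11, 5): e=[11,24,3] → #
    (6,2)@(13, 5): e=[7,36,-5] → ·
    (3,3)@(7, 7): e=[5,4,29] → #
    (5,3)@(11, 7): e=[-3,28,13] → ·
    (3,4)@(7, 9): e=[-9,8,39] → ·
    (4,4)@(9, 9): e=[-13,20,31] → ·
  covered (6 px):
    · · · · · · · ·
    · · · · # · · ·
    · · · # # # · ·
    · · · # # · · ·
    · · · · · · · ·

Final: 6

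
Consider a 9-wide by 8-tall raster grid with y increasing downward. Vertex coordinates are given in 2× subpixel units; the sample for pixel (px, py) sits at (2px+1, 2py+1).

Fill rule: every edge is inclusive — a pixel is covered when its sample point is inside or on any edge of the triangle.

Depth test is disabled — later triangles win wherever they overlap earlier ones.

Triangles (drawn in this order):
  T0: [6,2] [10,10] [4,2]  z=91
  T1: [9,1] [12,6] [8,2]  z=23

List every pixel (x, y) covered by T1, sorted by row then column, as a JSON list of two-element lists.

T0:
  2·area = 16
  edge (6, 2)→(10, 10): d=(4,8) inclusive
  edge (10, 10)→(4, 2): d=(-6,-8) inclusive
  edge (4, 2)→(6, 2): d=(2,0) inclusive
    (2,1)@(5, 3): e=[12,2,2] → █
    (3,1)@(7, 3): e=[-4,18,2] → ·
    (2,2)@(5, 5): e=[20,-10,6] → ·
    (3,2)@(7, 5): e=[4,6,6] → █
    (4,2)@(9, 5): e=[-12,22,6] → ·
    (3,3)@(7, 7): e=[12,-6,10] → ·
  covered (2 px):
    · · · · · · · · ·
    · · █ · · · · · ·
    · · · █ · · · · ·
    · · · · · · · · ·
    · · · · · · · · ·
    · · · · · · · · ·
    · · · · · · · · ·
    · · · · · · · · ·
T1:
  2·area = 8
  edge (9, 1)→(12, 6): d=(3,5) inclusive
  edge (12, 6)→(8, 2): d=(-4,-4) inclusive
  edge (8, 2)→(9, 1): d=(1,-1) inclusive
    (3,0)@(7, 1): e=[10,0,-2] → ·  [on edge]
    (4,0)@(9, 1): e=[0,8,0] → █  [on edge]
    (5,0)@(11, 1): e=[-10,16,2] → ·
    (3,1)@(7, 3): e=[16,-8,0] → ·  [on edge]
    (4,1)@(9, 3): e=[6,0,2] → █  [on edge]
    (5,1)@(11, 3): e=[-4,8,4] → ·
    (2,2)@(5, 5): e=[32,-24,0] → ·  [on edge]
    (4,2)@(9, 5): e=[12,-8,4] → ·
    (5,2)@(11, 5): e=[2,0,6] → █  [on edge]
    (6,2)@(13, 5): e=[-8,8,8] → ·
    (1,3)@(3, 7): e=[48,-40,0] → ·  [on edge]
    (5,3)@(11, 7): e=[8,-8,8] → ·
    (6,3)@(13, 7): e=[-2,0,10] → ·  [on edge]
    (0,4)@(1, 9): e=[64,-56,0] → ·  [on edge]
    (7,4)@(15, 9): e=[-6,0,14] → ·  [on edge]
    (7,5)@(15, 11): e=[0,-8,16] → ·  [on edge]
    (8,5)@(17, 11): e=[-10,0,18] → ·  [on edge]
  covered (3 px):
    · · · · █ · · · ·
    · · · · █ · · · ·
    · · · · · █ · · ·
    · · · · · · · · ·
    · · · · · · · · ·
    · · · · · · · · ·
    · · · · · · · · ·
    · · · · · · · · ·

Final: [[4,0],[4,1],[5,2]]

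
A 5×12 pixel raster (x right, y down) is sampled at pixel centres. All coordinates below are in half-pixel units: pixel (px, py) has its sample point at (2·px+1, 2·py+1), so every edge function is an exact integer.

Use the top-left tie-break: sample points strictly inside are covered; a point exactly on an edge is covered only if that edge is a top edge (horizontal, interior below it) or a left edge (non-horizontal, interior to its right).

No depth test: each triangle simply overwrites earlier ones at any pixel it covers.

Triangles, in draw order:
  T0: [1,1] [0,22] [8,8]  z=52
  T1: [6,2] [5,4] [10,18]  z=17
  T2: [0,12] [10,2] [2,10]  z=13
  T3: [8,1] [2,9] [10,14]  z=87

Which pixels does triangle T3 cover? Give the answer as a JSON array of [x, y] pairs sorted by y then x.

T0:
  2·area = 154  (B↔C swapped to make it positive)
  edge (1, 1)→(8, 8): d=(7,7) right/bottom  bias=-1
  edge (8, 8)→(0, 22): d=(-8,14) right/bottom  bias=-1
  edge (0, 22)→(1, 1): d=(1,-21) top-left  bias=+0
    (0,0)@(1, 1): e=[0,154,0] → ·  [on edge]
    (0,1)@(1, 3): e=[14,138,2] → #
    (1,1)@(3, 3): e=[0,110,44] → ·  [on edge]
    (0,2)@(1, 5): e=[28,122,4] → #
    (1,2)@(3, 5): e=[14,94,46] → #
    (2,2)@(5, 5): e=[0,66,88] → ·  [on edge]
    (0,3)@(1, 7): e=[42,106,6] → #
    (2,3)@(5, 7): e=[14,50,90] → #
    (3,3)@(7, 7): e=[0,22,132] → ·  [on edge]
    (0,4)@(1, 9): e=[56,90,8] → #
    (3,4)@(7, 9): e=[14,6,134] → #
    (4,4)@(9, 9): e=[0,-22,176] → ·  [on edge]
  covered (20 px):
    · · · · ·
    # · · · ·
    # # · · ·
    # # # · ·
    # # # # ·
    # # # · ·
    # # # · ·
    # # · · ·
    # · · · ·
    # · · · ·
    · · · · ·
    · · · · ·
T1:
  2·area = 24  (B↔C swapped to make it positive)
  edge (6, 2)→(10, 18): d=(4,16) right/bottom  bias=-1
  edge (10, 18)→(5, 4): d=(-5,-14) top-left  bias=+0
  edge (5, 4)→(6, 2): d=(1,-2) top-left  bias=+0
    (3,3)@(7, 7): e=[4,13,7] → #
    (4,3)@(9, 7): e=[-28,41,11] → ·
    (3,4)@(7, 9): e=[12,3,9] → #
    (4,4)@(9, 9): e=[-20,31,13] → ·
    (3,5)@(7, 11): e=[20,-7,11] → ·
    (4,7)@(9, 15): e=[4,1,19] → #
    (4,8)@(9, 17): e=[12,-9,21] → ·
  covered (3 px):
    · · · · ·
    · · · · ·
    · · · · ·
    · · · # ·
    · · · # ·
    · · · · ·
    · · · · ·
    · · · · #
    · · · · ·
    · · · · ·
    · · · · ·
    · · · · ·
T2:
  degenerate (2·area = 0) — covers nothing
T3:
  2·area = 94  (B↔C swapped to make it positive)
  edge (8, 1)→(10, 14): d=(2,13) right/bottom  bias=-1
  edge (10, 14)→(2, 9): d=(-8,-5) top-left  bias=+0
  edge (2, 9)→(8, 1): d=(6,-8) top-left  bias=+0
    (3,1)@(7, 3): e=[17,73,4] → #
    (4,1)@(9, 3): e=[-9,83,20] → ·
    (2,2)@(5, 5): e=[47,47,0] → #  [on edge]
    (4,2)@(9, 5): e=[-5,67,32] → ·
    (2,3)@(5, 7): e=[51,31,12] → #
    (4,3)@(9, 7): e=[-1,51,44] → ·
    (1,4)@(3, 9): e=[81,5,8] → #
    (4,4)@(9, 9): e=[3,35,56] → #
    (1,5)@(3, 11): e=[85,-11,20] → ·
    (2,5)@(5, 11): e=[59,-1,36] → ·
    (3,5)@(7, 11): e=[33,9,52] → #
    (3,6)@(7, 13): e=[37,-7,64] → ·
  covered (12 px):
    · · · · ·
    · · · # ·
    · · # # ·
    · · # # ·
    · # # # #
    · · · # #
    · · · · #
    · · · · ·
    · · · · ·
    · · · · ·
    · · · · ·
    · · · · ·

Final: [[3,1],[2,2],[3,2],[2,3],[3,3],[1,4],[2,4],[3,4],[4,4],[3,5],[4,5],[4,6]]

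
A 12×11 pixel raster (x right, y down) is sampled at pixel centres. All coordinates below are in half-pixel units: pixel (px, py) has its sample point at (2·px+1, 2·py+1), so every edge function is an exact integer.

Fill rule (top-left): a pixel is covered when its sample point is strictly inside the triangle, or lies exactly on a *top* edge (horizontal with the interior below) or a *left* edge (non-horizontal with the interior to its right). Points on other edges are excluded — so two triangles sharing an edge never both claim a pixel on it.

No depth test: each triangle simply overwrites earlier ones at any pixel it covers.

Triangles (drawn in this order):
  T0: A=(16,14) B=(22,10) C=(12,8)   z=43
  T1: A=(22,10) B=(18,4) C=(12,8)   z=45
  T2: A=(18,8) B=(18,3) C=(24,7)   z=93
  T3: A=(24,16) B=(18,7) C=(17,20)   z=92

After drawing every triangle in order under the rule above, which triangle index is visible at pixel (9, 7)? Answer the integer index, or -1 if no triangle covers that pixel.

T0:
  2·area = 52  (B↔C swapped to make it positive)
  edge (16, 14)→(12, 8): d=(-4,-6) top-left  bias=+0
  edge (12, 8)→(22, 10): d=(10,2) right/bottom  bias=-1
  edge (22, 10)→(16, 14): d=(-6,4) right/bottom  bias=-1
    (3,3)@(7, 7): e=[-26,0,78] → ·  [on edge]
    (6,4)@(13, 9): e=[2,8,42] → █
    (7,4)@(15, 9): e=[14,4,34] → █
    (8,4)@(17, 9): e=[26,0,26] → ·  [on edge]
    (6,5)@(13, 11): e=[-6,28,30] → ·
    (7,5)@(15, 11): e=[6,24,22] → █
    (8,5)@(17, 11): e=[18,20,14] → █
    (9,5)@(19, 11): e=[30,16,6] → █
    (10,5)@(21, 11): e=[42,12,-2] → ·
    (7,6)@(15, 13): e=[-2,44,10] → ·
    (8,6)@(17, 13): e=[10,40,2] → █
    (9,6)@(19, 13): e=[22,36,-6] → ·
  covered (6 px):
    · · · · · · · · · · · ·
    · · · · · · · · · · · ·
    · · · · · · · · · · · ·
    · · · · · · · · · · · ·
    · · · · · · █ █ · · · ·
    · · · · · · · █ █ █ · ·
    · · · · · · · · █ · · ·
    · · · · · · · · · · · ·
    · · · · · · · · · · · ·
    · · · · · · · · · · · ·
    · · · · · · · · · · · ·
T1:
  2·area = 52  (B↔C swapped to make it positive)
  edge (22, 10)→(12, 8): d=(-10,-2) top-left  bias=+0
  edge (12, 8)→(18, 4): d=(6,-4) top-left  bias=+0
  edge (18, 4)→(22, 10): d=(4,6) right/bottom  bias=-1
    (8,2)@(17, 5): e=[40,2,10] → █
    (9,2)@(19, 5): e=[44,10,-2] → ·
    (3,3)@(7, 7): e=[0,-26,78] → ·  [on edge]
    (7,3)@(15, 7): e=[16,6,30] → █
    (9,3)@(19, 7): e=[24,22,6] → █
    (10,3)@(21, 7): e=[28,30,-6] → ·
    (7,4)@(15, 9): e=[-4,18,38] → ·
    (8,4)@(17, 9): e=[0,26,26] → █  [on edge]
    (10,4)@(21, 9): e=[8,42,2] → █
    (11,4)@(23, 9): e=[12,50,-10] → ·
    (8,5)@(17, 11): e=[-20,38,34] → ·
    (9,5)@(19, 11): e=[-16,46,22] → ·
  covered (7 px):
    · · · · · · · · · · · ·
    · · · · · · · · · · · ·
    · · · · · · · · █ · · ·
    · · · · · · · █ █ █ · ·
    · · · · · · · · █ █ █ ·
    · · · · · · · · · · · ·
    · · · · · · · · · · · ·
    · · · · · · · · · · · ·
    · · · · · · · · · · · ·
    · · · · · · · · · · · ·
    · · · · · · · · · · · ·
T2:
  2·area = 30
  edge (18, 8)→(18, 3): d=(0,-5) top-left  bias=+0
  edge (18, 3)→(24, 7): d=(6,4) right/bottom  bias=-1
  edge (24, 7)→(18, 8): d=(-6,1) right/bottom  bias=-1
    (7,0)@(15, 1): e=[-15,0,45] → ·  [on edge]
    (9,2)@(19, 5): e=[5,8,17] → █
    (10,2)@(21, 5): e=[15,0,15] → ·  [on edge]
    (9,3)@(19, 7): e=[5,20,5] → █
    (10,3)@(21, 7): e=[15,12,3] → █
    (11,3)@(23, 7): e=[25,4,1] → █
    (9,4)@(19, 9): e=[5,32,-7] → ·
    (10,4)@(21, 9): e=[15,24,-9] → ·
    (11,4)@(23, 9): e=[25,16,-11] → ·
  covered (4 px):
    · · · · · · · · · · · ·
    · · · · · · · · · · · ·
    · · · · · · · · · █ · ·
    · · · · · · · · · █ █ █
    · · · · · · · · · · · ·
    · · · · · · · · · · · ·
    · · · · · · · · · · · ·
    · · · · · · · · · · · ·
    · · · · · · · · · · · ·
    · · · · · · · · · · · ·
    · · · · · · · · · · · ·
T3:
  2·area = 87  (B↔C swapped to make it positive)
  edge (24, 16)→(17, 20): d=(-7,4) right/bottom  bias=-1
  edge (17, 20)→(18, 7): d=(1,-13) top-left  bias=+0
  edge (18, 7)→(24, 16): d=(6,9) right/bottom  bias=-1
    (9,4)@(19, 9): e=[69,15,3] → █
    (10,4)@(21, 9): e=[61,41,-15] → ·
    (9,5)@(19, 11): e=[55,17,15] → █
    (10,5)@(21, 11): e=[47,43,-3] → ·
    (9,6)@(19, 13): e=[41,19,27] → █
    (10,6)@(21, 13): e=[33,45,9] → █
    (11,6)@(23, 13): e=[25,71,-9] → ·
    (9,7)@(19, 15): e=[27,21,39] → █
    (11,7)@(23, 15): e=[11,73,3] → █
    (9,8)@(19, 17): e=[13,23,51] → █
    (11,8)@(23, 17): e=[-3,75,15] → ·
    (9,9)@(19, 19): e=[-1,25,63] → ·
  covered (9 px):
    · · · · · · · · · · · ·
    · · · · · · · · · · · ·
    · · · · · · · · · · · ·
    · · · · · · · · · · · ·
    · · · · · · · · · █ · ·
    · · · · · · · · · █ · ·
    · · · · · · · · · █ █ ·
    · · · · · · · · · █ █ █
    · · · · · · · · · █ █ ·
    · · · · · · · · · · · ·
    · · · · · · · · · · · ·

Z-buffer (winner per pixel, '.' = empty):
  . . . . . . . . . . . .
  . . . . . . . . . . . .
  . . . . . . . . 1 2 . .
  . . . . . . . 1 1 2 2 2
  . . . . . . 0 0 1 3 1 .
  . . . . . . . 0 0 3 . .
  . . . . . . . . 0 3 3 .
  . . . . . . . . . 3 3 3
  . . . . . . . . . 3 3 .
  . . . . . . . . . . . .
  . . . . . . . . . . . .

Final: 3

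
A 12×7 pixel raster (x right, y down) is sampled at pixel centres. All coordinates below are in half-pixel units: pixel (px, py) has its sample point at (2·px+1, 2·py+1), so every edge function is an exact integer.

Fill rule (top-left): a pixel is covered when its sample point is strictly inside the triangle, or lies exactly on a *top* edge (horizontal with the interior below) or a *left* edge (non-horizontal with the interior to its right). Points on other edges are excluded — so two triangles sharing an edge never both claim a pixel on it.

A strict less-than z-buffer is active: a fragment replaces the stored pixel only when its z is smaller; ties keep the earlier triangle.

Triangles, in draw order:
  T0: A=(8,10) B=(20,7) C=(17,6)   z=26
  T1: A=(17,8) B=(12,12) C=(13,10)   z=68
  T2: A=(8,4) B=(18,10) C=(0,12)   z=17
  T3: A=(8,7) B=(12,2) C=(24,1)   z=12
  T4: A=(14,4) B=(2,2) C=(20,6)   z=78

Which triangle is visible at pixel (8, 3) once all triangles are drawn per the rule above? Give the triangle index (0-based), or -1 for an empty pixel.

T0:
  2·area = 21  (B↔C swapped to make it positive)
  edge (8, 10)→(17, 6): d=(9,-4) top-left  bias=+0
  edge (17, 6)→(20, 7): d=(3,1) right/bottom  bias=-1
  edge (20, 7)→(8, 10): d=(-12,3) right/bottom  bias=-1
    (7,3)@(15, 7): e=[1,5,15] → X
    (8,3)@(17, 7): e=[9,3,9] → X
    (9,3)@(19, 7): e=[17,1,3] → X
    (10,3)@(21, 7): e=[25,-1,-3] → .
    (5,4)@(11, 9): e=[3,15,3] → X
    (6,4)@(13, 9): e=[11,13,-3] → .
    (7,4)@(15, 9): e=[19,11,-9] → .
    (8,4)@(17, 9): e=[27,9,-15] → .
    (9,4)@(19, 9): e=[35,7,-21] → .
    (5,5)@(11, 11): e=[21,21,-21] → .
  covered (4 px):
    . . . . . . . . . . . .
    . . . . . . . . . . . .
    . . . . . . . . . . . .
    . . . . . . . X X X . .
    . . . . . X . . . . . .
    . . . . . . . . . . . .
    . . . . . . . . . . . .
T1:
  2·area = 6
  edge (17, 8)→(12, 12): d=(-5,4) right/bottom  bias=-1
  edge (12, 12)→(13, 10): d=(1,-2) top-left  bias=+0
  edge (13, 10)→(17, 8): d=(4,-2) top-left  bias=+0
    (11,2)@(23, 5): e=[-9,15,0] → .  [on edge]
    (9,3)@(19, 7): e=[-3,9,0] → .  [on edge]
    (7,4)@(15, 9): e=[3,3,0] → X  [on edge]
    (8,4)@(17, 9): e=[-5,7,4] → .
    (5,5)@(11, 11): e=[9,-3,0] → .  [on edge]
    (6,5)@(13, 11): e=[1,1,4] → X
    (7,5)@(15, 11): e=[-7,5,8] → .
    (3,6)@(7, 13): e=[15,-9,0] → .  [on edge]
    (6,6)@(13, 13): e=[-9,3,12] → .
  covered (2 px):
    . . . . . . . . . . . .
    . . . . . . . . . . . .
    . . . . . . . . . . . .
    . . . . . . . . . . . .
    . . . . . . . X . . . .
    . . . . . . X . . . . .
    . . . . . . . . . . . .
T2:
  2·area = 128
  edge (8, 4)→(18, 10): d=(10,6) right/bottom  bias=-1
  edge (18, 10)→(0, 12): d=(-18,2) right/bottom  bias=-1
  edge (0, 12)→(8, 4): d=(8,-8) top-left  bias=+0
    (1,0)@(3, 1): e=[0,192,-64] → .  [on edge]
    (5,0)@(11, 1): e=[-48,176,0] → .  [on edge]
    (4,1)@(9, 3): e=[-16,144,0] → .  [on edge]
    (3,2)@(7, 5): e=[16,112,0] → X  [on edge]
    (4,2)@(9, 5): e=[4,108,16] → X
    (5,2)@(11, 5): e=[-8,104,32] → .
    (2,3)@(5, 7): e=[48,80,0] → X  [on edge]
    (5,3)@(11, 7): e=[12,68,48] → X
    (6,3)@(13, 7): e=[0,64,64] → .  [on edge]
    (1,4)@(3, 9): e=[80,48,0] → X  [on edge]
    (6,4)@(13, 9): e=[20,28,80] → X
    (7,4)@(15, 9): e=[8,24,96] → X
    (0,5)@(1, 11): e=[112,16,0] → X  [on edge]
    (4,5)@(9, 11): e=[64,0,64] → .  [on edge]
    (11,6)@(23, 13): e=[0,-64,192] → .  [on edge]
  covered (17 px):
    . . . . . . . . . . . .
    . . . . . . . . . . . .
    . . . X X . . . . . . .
    . . X X X X . . . . . .
    . X X X X X X X . . . .
    X X X X . . . . . . . .
    . . . . . . . . . . . .
T3:
  2·area = 56
  edge (8, 7)→(12, 2): d=(4,-5) top-left  bias=+0
  edge (12, 2)→(24, 1): d=(12,-1) top-left  bias=+0
  edge (24, 1)→(8, 7): d=(-16,6) right/bottom  bias=-1
    (6,1)@(13, 3): e=[9,13,34] → X
    (7,1)@(15, 3): e=[19,15,22] → X
    (8,1)@(17, 3): e=[29,17,10] → X
    (9,1)@(19, 3): e=[39,19,-2] → .
    (5,2)@(11, 5): e=[7,35,14] → X
    (7,2)@(15, 5): e=[27,39,-10] → .
    (8,2)@(17, 5): e=[37,41,-22] → .
    (5,3)@(11, 7): e=[15,59,-18] → .
    (6,3)@(13, 7): e=[25,61,-30] → .
  covered (5 px):
    . . . . . . . . . . . .
    . . . . . . X X X . . .
    . . . . . X X . . . . .
    . . . . . . . . . . . .
    . . . . . . . . . . . .
    . . . . . . . . . . . .
    . . . . . . . . . . . .
T4:
  2·area = 12  (B↔C swapped to make it positive)
  edge (14, 4)→(20, 6): d=(6,2) right/bottom  bias=-1
  edge (20, 6)→(2, 2): d=(-18,-4) top-left  bias=+0
  edge (2, 2)→(14, 4): d=(12,2) right/bottom  bias=-1
    (2,0)@(5, 1): e=[0,30,-18] → .  [on edge]
    (3,1)@(7, 3): e=[8,2,2] → X
    (4,1)@(9, 3): e=[4,10,-2] → .
    (5,1)@(11, 3): e=[0,18,-6] → .  [on edge]
    (3,2)@(7, 5): e=[20,-34,26] → .
    (8,2)@(17, 5): e=[0,6,6] → .  [on edge]
    (11,3)@(23, 7): e=[0,-6,18] → .  [on edge]
  covered (1 px):
    . . . . . . . . . . . .
    . . . X . . . . . . . .
    . . . . . . . . . . . .
    . . . . . . . . . . . .
    . . . . . . . . . . . .
    . . . . . . . . . . . .
    . . . . . . . . . . . .

Z-buffer (winner per pixel, '.' = empty):
  . . . . . . . . . . . .
  . . . 4 . . 3 3 3 . . .
  . . . 2 2 3 3 . . . . .
  . . 2 2 2 2 . 0 0 0 . .
  . 2 2 2 2 2 2 2 . . . .
  2 2 2 2 . . 1 . . . . .
  . . . . . . . . . . . .

Answer: 0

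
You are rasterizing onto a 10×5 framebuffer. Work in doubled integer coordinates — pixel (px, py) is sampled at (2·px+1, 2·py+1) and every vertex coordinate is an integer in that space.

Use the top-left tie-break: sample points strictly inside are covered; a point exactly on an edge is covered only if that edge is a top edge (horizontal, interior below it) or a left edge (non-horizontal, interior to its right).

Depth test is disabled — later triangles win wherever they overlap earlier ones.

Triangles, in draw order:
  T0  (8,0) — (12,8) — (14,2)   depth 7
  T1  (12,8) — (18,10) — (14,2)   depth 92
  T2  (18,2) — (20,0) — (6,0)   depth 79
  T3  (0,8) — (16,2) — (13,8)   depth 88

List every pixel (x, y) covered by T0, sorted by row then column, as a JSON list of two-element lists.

T0:
  2·area = 40  (B↔C swapped to make it positive)
  edge (8, 0)→(14, 2): d=(6,2) right/bottom  bias=-1
  edge (14, 2)→(12, 8): d=(-2,6) right/bottom  bias=-1
  edge (12, 8)→(8, 0): d=(-4,-8) top-left  bias=+0
    (4,0)@(9, 1): e=[4,32,4] → #
    (5,0)@(11, 1): e=[0,20,20] → ·  [on edge]
    (4,1)@(9, 3): e=[16,28,-4] → ·
    (5,1)@(11, 3): e=[12,16,12] → #
    (6,1)@(13, 3): e=[8,4,28] → #
    (7,1)@(15, 3): e=[4,-8,44] → ·
    (8,1)@(17, 3): e=[0,-20,60] → ·  [on edge]
    (5,2)@(11, 5): e=[24,12,4] → #
    (6,2)@(13, 5): e=[20,0,20] → ·  [on edge]
    (5,3)@(11, 7): e=[36,8,-4] → ·
  covered (4 px):
    · · · · # · · · · ·
    · · · · · # # · · ·
    · · · · · # · · · ·
    · · · · · · · · · ·
    · · · · · · · · · ·
T1:
  2·area = 40  (B↔C swapped to make it positive)
  edge (12, 8)→(14, 2): d=(2,-6) top-left  bias=+0
  edge (14, 2)→(18, 10): d=(4,8) right/bottom  bias=-1
  edge (18, 10)→(12, 8): d=(-6,-2) top-left  bias=+0
    (1,2)@(3, 5): e=[-60,100,0] → ·  [on edge]
    (6,2)@(13, 5): e=[0,20,20] → #  [on edge]
    (7,2)@(15, 5): e=[12,4,24] → #
    (8,2)@(17, 5): e=[24,-12,28] → ·
    (4,3)@(9, 7): e=[-20,60,0] → ·  [on edge]
    (6,3)@(13, 7): e=[4,28,8] → #
    (8,3)@(17, 7): e=[28,-4,16] → ·
    (6,4)@(13, 9): e=[8,36,-4] → ·
    (7,4)@(15, 9): e=[20,20,0] → #  [on edge]
    (8,4)@(17, 9): e=[32,4,4] → #
    (9,4)@(19, 9): e=[44,-12,8] → ·
  covered (6 px):
    · · · · · · · · · ·
    · · · · · · · · · ·
    · · · · · · # # · ·
    · · · · · · # # · ·
    · · · · · · · # # ·
T2:
  2·area = 28  (B↔C swapped to make it positive)
  edge (18, 2)→(6, 0): d=(-12,-2) top-left  bias=+0
  edge (6, 0)→(20, 0): d=(14,0) top-left  bias=+0
  edge (20, 0)→(18, 2): d=(-2,2) right/bottom  bias=-1
    (6,0)@(13, 1): e=[2,14,12] → #
    (7,0)@(15, 1): e=[6,14,8] → #
    (8,0)@(17, 1): e=[10,14,4] → #
    (9,0)@(19, 1): e=[14,14,0] → ·  [on edge]
    (6,1)@(13, 3): e=[-22,42,8] → ·
    (7,1)@(15, 3): e=[-18,42,4] → ·
    (8,1)@(17, 3): e=[-14,42,0] → ·  [on edge]
    (7,2)@(15, 5): e=[-42,70,0] → ·  [on edge]
    (6,3)@(13, 7): e=[-70,98,0] → ·  [on edge]
    (5,4)@(11, 9): e=[-98,126,0] → ·  [on edge]
  covered (3 px):
    · · · · · · # # # ·
    · · · · · · · · · ·
    · · · · · · · · · ·
    · · · · · · · · · ·
    · · · · · · · · · ·
T3:
  2·area = 78
  edge (0, 8)→(16, 2): d=(16,-6) top-left  bias=+0
  edge (16, 2)→(13, 8): d=(-3,6) right/bottom  bias=-1
  edge (13, 8)→(0, 8): d=(-13,0) right/bottom  bias=-1
    (7,1)@(15, 3): e=[10,3,65] → #
    (8,1)@(17, 3): e=[22,-9,65] → ·
    (4,2)@(9, 5): e=[6,33,39] → #
    (5,2)@(11, 5): e=[18,21,39] → #
    (6,2)@(13, 5): e=[30,9,39] → #
    (7,2)@(15, 5): e=[42,-3,39] → ·
    (1,3)@(3, 7): e=[2,63,13] → #
    (2,3)@(5, 7): e=[14,51,13] → #
    (3,3)@(7, 7): e=[26,39,13] → #
    (7,3)@(15, 7): e=[74,-9,13] → ·
    (1,4)@(3, 9): e=[34,57,-13] → ·
    (2,4)@(5, 9): e=[46,45,-13] → ·
  covered (10 px):
    · · · · · · · · · ·
    · · · · · · · # · ·
    · · · · # # # · · ·
    · # # # # # # · · ·
    · · · · · · · · · ·

Final: [[4,0],[5,1],[6,1],[5,2]]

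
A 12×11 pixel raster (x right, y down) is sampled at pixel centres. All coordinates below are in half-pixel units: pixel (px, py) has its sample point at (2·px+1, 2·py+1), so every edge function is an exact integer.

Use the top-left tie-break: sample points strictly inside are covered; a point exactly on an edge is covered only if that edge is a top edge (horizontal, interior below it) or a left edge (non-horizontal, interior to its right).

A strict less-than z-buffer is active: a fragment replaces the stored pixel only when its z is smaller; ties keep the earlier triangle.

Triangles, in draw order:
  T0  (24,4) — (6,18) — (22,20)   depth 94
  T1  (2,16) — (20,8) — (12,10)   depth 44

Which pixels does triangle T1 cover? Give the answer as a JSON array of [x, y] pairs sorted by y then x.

T0:
  2·area = 260  (B↔C swapped to make it positive)
  edge (24, 4)→(22, 20): d=(-2,16) right/bottom  bias=-1
  edge (22, 20)→(6, 18): d=(-16,-2) top-left  bias=+0
  edge (6, 18)→(24, 4): d=(18,-14) top-left  bias=+0
    (11,2)@(23, 5): e=[14,242,4] → X
    (10,3)@(21, 7): e=[42,206,12] → X
    (9,4)@(19, 9): e=[70,170,20] → X
    (7,5)@(15, 11): e=[130,130,0] → X  [on edge]
    (8,5)@(17, 11): e=[98,134,28] → X
    (6,6)@(13, 13): e=[158,94,8] → X
    (11,6)@(23, 13): e=[-2,114,148] → .
    (5,7)@(11, 15): e=[186,58,16] → X
    (11,7)@(23, 15): e=[-6,82,184] → .
    (4,8)@(9, 17): e=[214,22,24] → X
    (11,8)@(23, 17): e=[-10,50,220] → .
    (4,9)@(9, 19): e=[210,-10,60] → .
  covered (33 px):
    . . . . . . . . . . . .
    . . . . . . . . . . . .
    . . . . . . . . . . . X
    . . . . . . . . . . X X
    . . . . . . . . . X X X
    . . . . . . . X X X X X
    . . . . . . X X X X X .
    . . . . . X X X X X X .
    . . . . X X X X X X X .
    . . . . . . . X X X X .
    . . . . . . . . . . . .
T1:
  2·area = 28  (B↔C swapped to make it positive)
  edge (2, 16)→(12, 10): d=(10,-6) top-left  bias=+0
  edge (12, 10)→(20, 8): d=(8,-2) top-left  bias=+0
  edge (20, 8)→(2, 16): d=(-18,8) right/bottom  bias=-1
    (8,3)@(17, 7): e=[0,-14,42] → .  [on edge]
    (8,4)@(17, 9): e=[20,2,6] → X
    (9,4)@(19, 9): e=[32,6,-10] → .
    (5,5)@(11, 11): e=[4,6,18] → X
    (6,5)@(13, 11): e=[16,10,2] → X
    (7,5)@(15, 11): e=[28,14,-14] → .
    (8,5)@(17, 11): e=[40,18,-30] → .
    (3,6)@(7, 13): e=[0,14,14] → X  [on edge]
    (4,6)@(9, 13): e=[12,18,-2] → .
    (5,6)@(11, 13): e=[24,22,-18] → .
    (6,6)@(13, 13): e=[36,26,-34] → .
    (3,7)@(7, 15): e=[20,30,-22] → .
  covered (4 px):
    . . . . . . . . . . . .
    . . . . . . . . . . . .
    . . . . . . . . . . . .
    . . . . . . . . . . . .
    . . . . . . . . X . . .
    . . . . . X X . . . . .
    . . . X . . . . . . . .
    . . . . . . . . . . . .
    . . . . . . . . . . . .
    . . . . . . . . . . . .
    . . . . . . . . . . . .

Final: [[8,4],[5,5],[6,5],[3,6]]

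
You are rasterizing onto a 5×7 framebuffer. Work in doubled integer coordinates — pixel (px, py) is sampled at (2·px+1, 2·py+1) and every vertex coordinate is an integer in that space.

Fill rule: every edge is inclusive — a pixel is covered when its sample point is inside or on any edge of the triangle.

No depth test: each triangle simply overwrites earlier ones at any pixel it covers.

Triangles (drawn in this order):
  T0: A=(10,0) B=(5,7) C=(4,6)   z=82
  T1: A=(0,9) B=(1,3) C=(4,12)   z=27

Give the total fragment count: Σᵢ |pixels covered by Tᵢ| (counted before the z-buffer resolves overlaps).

T0:
  2·area = 12
  edge (10, 0)→(5, 7): d=(-5,7) inclusive
  edge (5, 7)→(4, 6): d=(-1,-1) inclusive
  edge (4, 6)→(10, 0): d=(6,-6) inclusive
    (4,0)@(9, 1): e=[2,10,0] → X  [on edge]
    (0,1)@(1, 3): e=[48,0,-36] → .  [on edge]
    (3,1)@(7, 3): e=[6,6,0] → X  [on edge]
    (4,1)@(9, 3): e=[-8,8,12] → .
    (1,2)@(3, 5): e=[24,0,-12] → .  [on edge]
    (2,2)@(5, 5): e=[10,2,0] → X  [on edge]
    (3,2)@(7, 5): e=[-4,4,12] → .
    (1,3)@(3, 7): e=[14,-2,0] → .  [on edge]
    (2,3)@(5, 7): e=[0,0,12] → X  [on edge]
    (3,3)@(7, 7): e=[-14,2,24] → .
    (0,4)@(1, 9): e=[18,-6,0] → .  [on edge]
    (2,4)@(5, 9): e=[-10,-2,24] → .
    (3,4)@(7, 9): e=[-24,0,36] → .  [on edge]
    (4,5)@(9, 11): e=[-48,0,60] → .  [on edge]
  covered (4 px):
    . . . . X
    . . . X .
    . . X . .
    . . X . .
    . . . . .
    . . . . .
    . . . . .
T1:
  2·area = 27
  edge (0, 9)→(1, 3): d=(1,-6) inclusive
  edge (1, 3)→(4, 12): d=(3,9) inclusive
  edge (4, 12)→(0, 9): d=(-4,-3) inclusive
    (0,1)@(1, 3): e=[0,0,27] → X  [on edge]
    (1,1)@(3, 3): e=[12,-18,33] → .
    (0,2)@(1, 5): e=[2,6,19] → X
    (1,2)@(3, 5): e=[14,-12,25] → .
    (0,3)@(1, 7): e=[4,12,11] → X
    (1,3)@(3, 7): e=[16,-6,17] → .
    (0,4)@(1, 9): e=[6,18,3] → X
    (1,4)@(3, 9): e=[18,0,9] → X  [on edge]
    (2,4)@(5, 9): e=[30,-18,15] → .
    (0,5)@(1, 11): e=[8,24,-5] → .
    (1,5)@(3, 11): e=[20,6,1] → X
    (2,5)@(5, 11): e=[32,-12,7] → .
  covered (6 px):
    . . . . .
    X . . . .
    X . . . .
    X . . . .
    X X . . .
    . X . . .
    . . . . .

Answer: 10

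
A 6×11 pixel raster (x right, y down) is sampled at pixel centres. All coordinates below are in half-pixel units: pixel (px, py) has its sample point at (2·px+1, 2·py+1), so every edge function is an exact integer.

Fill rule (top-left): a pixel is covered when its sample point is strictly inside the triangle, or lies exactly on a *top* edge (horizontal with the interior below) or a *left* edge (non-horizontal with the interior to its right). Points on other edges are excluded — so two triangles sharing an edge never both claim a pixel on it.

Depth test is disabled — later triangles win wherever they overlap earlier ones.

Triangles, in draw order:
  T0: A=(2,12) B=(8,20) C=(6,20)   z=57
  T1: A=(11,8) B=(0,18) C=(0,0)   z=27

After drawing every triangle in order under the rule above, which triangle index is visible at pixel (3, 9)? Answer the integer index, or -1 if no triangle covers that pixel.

T0:
  2·area = 16
  edge (2, 12)→(8, 20): d=(6,8) right/bottom  bias=-1
  edge (8, 20)→(6, 20): d=(-2,0) right/bottom  bias=-1
  edge (6, 20)→(2, 12): d=(-4,-8) top-left  bias=+0
    (2,8)@(5, 17): e=[6,6,4] → X
    (3,8)@(7, 17): e=[-10,6,20] → .
    (2,9)@(5, 19): e=[18,2,-4] → .
    (3,9)@(7, 19): e=[2,2,12] → X
    (4,9)@(9, 19): e=[-14,2,28] → .
    (3,10)@(7, 21): e=[14,-2,4] → .
  covered (2 px):
    . . . . . .
    . . . . . .
    . . . . . .
    . . . . . .
    . . . . . .
    . . . . . .
    . . . . . .
    . . . . . .
    . . X . . .
    . . . X . .
    . . . . . .
T1:
  2·area = 198
  edge (11, 8)→(0, 18): d=(-11,10) right/bottom  bias=-1
  edge (0, 18)→(0, 0): d=(0,-18) top-left  bias=+0
  edge (0, 0)→(11, 8): d=(11,8) right/bottom  bias=-1
    (0,0)@(1, 1): e=[177,18,3] → X
    (1,0)@(3, 1): e=[157,54,-13] → .
    (0,1)@(1, 3): e=[155,18,25] → X
    (1,1)@(3, 3): e=[135,54,9] → X
    (2,1)@(5, 3): e=[115,90,-7] → .
    (0,2)@(1, 5): e=[133,18,47] → X
    (2,2)@(5, 5): e=[93,90,15] → X
    (3,2)@(7, 5): e=[73,126,-1] → .
    (0,3)@(1, 7): e=[111,18,69] → X
    (3,3)@(7, 7): e=[51,126,21] → X
    (4,3)@(9, 7): e=[31,162,5] → X
    (5,3)@(11, 7): e=[11,198,-11] → .
  covered (26 px):
    X . . . . .
    X X . . . .
    X X X . . .
    X X X X X .
    X X X X X .
    X X X X . .
    X X X . . .
    X X . . . .
    X . . . . .
    . . . . . .
    . . . . . .

Z-buffer (winner per pixel, '.' = empty):
  1 . . . . .
  1 1 . . . .
  1 1 1 . . .
  1 1 1 1 1 .
  1 1 1 1 1 .
  1 1 1 1 . .
  1 1 1 . . .
  1 1 . . . .
  1 . 0 . . .
  . . . 0 . .
  . . . . . .

Result: 0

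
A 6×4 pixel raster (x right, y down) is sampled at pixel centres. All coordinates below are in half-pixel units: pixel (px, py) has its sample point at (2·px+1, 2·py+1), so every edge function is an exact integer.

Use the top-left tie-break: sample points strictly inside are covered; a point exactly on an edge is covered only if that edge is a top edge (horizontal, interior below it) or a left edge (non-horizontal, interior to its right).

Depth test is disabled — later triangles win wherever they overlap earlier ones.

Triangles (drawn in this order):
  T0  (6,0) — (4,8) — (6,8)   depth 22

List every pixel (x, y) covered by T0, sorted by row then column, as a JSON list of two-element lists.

T0:
  2·area = 16  (B↔C swapped to make it positive)
  edge (6, 0)→(6, 8): d=(0,8) right/bottom  bias=-1
  edge (6, 8)→(4, 8): d=(-2,0) right/bottom  bias=-1
  edge (4, 8)→(6, 0): d=(2,-8) top-left  bias=+0
    (2,2)@(5, 5): e=[8,6,2] → #
    (3,2)@(7, 5): e=[-8,6,18] → ·
    (2,3)@(5, 7): e=[8,2,6] → #
    (3,3)@(7, 7): e=[-8,2,22] → ·
  covered (2 px):
    · · · · · ·
    · · · · · ·
    · · # · · ·
    · · # · · ·

Final: [[2,2],[2,3]]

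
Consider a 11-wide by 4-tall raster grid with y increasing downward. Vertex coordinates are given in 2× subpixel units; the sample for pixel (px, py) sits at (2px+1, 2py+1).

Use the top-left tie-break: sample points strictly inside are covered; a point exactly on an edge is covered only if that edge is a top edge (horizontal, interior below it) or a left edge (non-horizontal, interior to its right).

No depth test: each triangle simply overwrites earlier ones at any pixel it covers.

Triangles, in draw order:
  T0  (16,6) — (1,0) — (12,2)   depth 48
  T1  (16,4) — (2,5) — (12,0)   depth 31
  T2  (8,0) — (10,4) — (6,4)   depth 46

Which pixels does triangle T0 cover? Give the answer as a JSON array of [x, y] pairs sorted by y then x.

T0:
  2·area = 36
  edge (16, 6)→(1, 0): d=(-15,-6) top-left  bias=+0
  edge (1, 0)→(12, 2): d=(11,2) right/bottom  bias=-1
  edge (12, 2)→(16, 6): d=(4,4) right/bottom  bias=-1
    (2,0)@(5, 1): e=[9,3,24] → #
    (3,0)@(7, 1): e=[21,-1,16] → ·
    (5,0)@(11, 1): e=[45,-9,0] → ·  [on edge]
    (2,1)@(5, 3): e=[-21,25,32] → ·
    (4,1)@(9, 3): e=[3,17,16] → #
    (5,1)@(11, 3): e=[15,13,8] → #
    (6,1)@(13, 3): e=[27,9,0] → ·  [on edge]
    (4,2)@(9, 5): e=[-27,39,24] → ·
    (5,2)@(11, 5): e=[-15,35,16] → ·
    (7,2)@(15, 5): e=[9,27,0] → ·  [on edge]
    (8,3)@(17, 7): e=[-9,45,0] → ·  [on edge]
  covered (3 px):
    · · # · · · · · · · ·
    · · · · # # · · · · ·
    · · · · · · · · · · ·
    · · · · · · · · · · ·
T1:
  2·area = 60
  edge (16, 4)→(2, 5): d=(-14,1) right/bottom  bias=-1
  edge (2, 5)→(12, 0): d=(10,-5) top-left  bias=+0
  edge (12, 0)→(16, 4): d=(4,4) right/bottom  bias=-1
    (5,0)@(11, 1): e=[47,5,8] → #
    (6,0)@(13, 1): e=[45,15,0] → ·  [on edge]
    (3,1)@(7, 3): e=[23,5,32] → #
    (4,1)@(9, 3): e=[21,15,24] → #
    (6,1)@(13, 3): e=[17,35,8] → #
    (7,1)@(15, 3): e=[15,45,0] → ·  [on edge]
    (3,2)@(7, 5): e=[-5,25,40] → ·
    (4,2)@(9, 5): e=[-7,35,32] → ·
    (5,2)@(11, 5): e=[-9,45,24] → ·
    (6,2)@(13, 5): e=[-11,55,16] → ·
    (8,2)@(17, 5): e=[-15,75,0] → ·  [on edge]
    (9,3)@(19, 7): e=[-45,105,0] → ·  [on edge]
  covered (5 px):
    · · · · · # · · · · ·
    · · · # # # # · · · ·
    · · · · · · · · · · ·
    · · · · · · · · · · ·
T2:
  2·area = 16
  edge (8, 0)→(10, 4): d=(2,4) right/bottom  bias=-1
  edge (10, 4)→(6, 4): d=(-4,0) right/bottom  bias=-1
  edge (6, 4)→(8, 0): d=(2,-4) top-left  bias=+0
    (3,1)@(7, 3): e=[10,4,2] → #
    (4,1)@(9, 3): e=[2,4,10] → #
    (5,1)@(11, 3): e=[-6,4,18] → ·
    (3,2)@(7, 5): e=[14,-4,6] → ·
    (4,2)@(9, 5): e=[6,-4,14] → ·
  covered (2 px):
    · · · · · · · · · · ·
    · · · # # · · · · · ·
    · · · · · · · · · · ·
    · · · · · · · · · · ·

Final: [[2,0],[4,1],[5,1]]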